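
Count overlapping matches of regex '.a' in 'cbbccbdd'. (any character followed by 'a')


Pattern: .a means any character followed by 'a'.
Scanning 'cbbccbdd' position-by-position:
  Pos 0: window 'cb' -> no
  Pos 1: window 'bb' -> no
  Pos 2: window 'bc' -> no
  Pos 3: window 'cc' -> no
  Pos 4: window 'cb' -> no
  Pos 5: window 'bd' -> no
  Pos 6: window 'dd' -> no
  Pos 7: window 'd' -> no
Total matches: 0

0


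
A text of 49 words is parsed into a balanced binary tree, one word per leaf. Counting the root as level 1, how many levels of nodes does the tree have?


In a balanced binary tree with n leaves the deepest leaf is ceil(log2(n)) edges below the root,
so counting node levels inclusive of root and leaves gives ceil(log2(n)) + 1 levels.
log2(49) = 5.6147
ceil(5.6147) = 6
levels = 6 + 1 = 7

7


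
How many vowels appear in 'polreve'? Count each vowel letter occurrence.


Scanning each character of 'polreve':
  Position 1: 'p' -> consonant (running count: 0)
  Position 2: 'o' -> vowel (running count: 1)
  Position 3: 'l' -> consonant (running count: 1)
  Position 4: 'r' -> consonant (running count: 1)
  Position 5: 'e' -> vowel (running count: 2)
  Position 6: 'v' -> consonant (running count: 2)
  Position 7: 'e' -> vowel (running count: 3)
Total vowels: 3

3


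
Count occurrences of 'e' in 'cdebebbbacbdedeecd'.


Scanning 'cdebebbbacbdedeecd' for 'e':
  Position 2: 'e' -> MATCH (count: 1)
  Position 4: 'e' -> MATCH (count: 2)
  Position 12: 'e' -> MATCH (count: 3)
  Position 14: 'e' -> MATCH (count: 4)
  Position 15: 'e' -> MATCH (count: 5)
Total occurrences of 'e': 5

5


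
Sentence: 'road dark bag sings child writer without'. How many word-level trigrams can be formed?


Word trigrams from [7] words:
  Trigram 1: (road dark bag)
  Trigram 2: (dark bag sings)
  Trigram 3: (bag sings child)
  Trigram 4: (sings child writer)
  Trigram 5: (child writer without)
Total word trigrams: 7 - 2 = 5

5


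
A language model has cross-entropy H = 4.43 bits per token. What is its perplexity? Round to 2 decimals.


Perplexity formula: PP = 2^H
H = 4.43
PP = 2^4.43
Decompose: 2^4.43 = 2^4 * 2^0.43
2^4 = 16, 2^0.43 ~ 1.3472336
PP ~ 16 * 1.3472336 = 21.5557376
Rounded to 2 decimals: 21.56

21.56


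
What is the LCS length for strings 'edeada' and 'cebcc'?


DP table for LCS of 'edeada' and 'cebcc':
       c  e  b  c  c
    0  0  0  0  0  0
  e 0  0  1  1  1  1
  d 0  0  1  1  1  1
  e 0  0  1  1  1  1
  a 0  0  1  1  1  1
  d 0  0  1  1  1  1
  a 0  0  1  1  1  1
LCS: 'e'
LCS length = 1

1


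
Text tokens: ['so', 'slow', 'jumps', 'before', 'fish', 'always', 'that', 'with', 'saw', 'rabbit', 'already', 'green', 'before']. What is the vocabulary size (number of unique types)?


Listing all tokens and tracking unique types:
  Token 1: 'so' -> NEW (unique so far: 1)
  Token 2: 'slow' -> NEW (unique so far: 2)
  Token 3: 'jumps' -> NEW (unique so far: 3)
  Token 4: 'before' -> NEW (unique so far: 4)
  Token 5: 'fish' -> NEW (unique so far: 5)
  Token 6: 'always' -> NEW (unique so far: 6)
  Token 7: 'that' -> NEW (unique so far: 7)
  Token 8: 'with' -> NEW (unique so far: 8)
  Token 9: 'saw' -> NEW (unique so far: 9)
  Token 10: 'rabbit' -> NEW (unique so far: 10)
  Token 11: 'already' -> NEW (unique so far: 11)
  Token 12: 'green' -> NEW (unique so far: 12)
  Token 13: 'before' -> duplicate (unique so far: 12)
Unique types: ('already', 'always', 'before', 'fish', 'green', 'jumps', 'rabbit', 'saw', 'slow', 'so', 'that', 'with')
Vocabulary size: 12

12


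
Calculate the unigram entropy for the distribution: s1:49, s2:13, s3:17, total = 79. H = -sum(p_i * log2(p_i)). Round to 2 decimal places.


Computing entropy H = -sum(p_i * log2(p_i)):
  s1: p = 49/79 = 0.6203, -p*log2(p) = 0.4274
  s2: p = 13/79 = 0.1646, -p*log2(p) = 0.4284
  s3: p = 17/79 = 0.2152, -p*log2(p) = 0.4769
H = sum of terms = 1.3327
Rounded to 2 decimals: 1.33

1.33


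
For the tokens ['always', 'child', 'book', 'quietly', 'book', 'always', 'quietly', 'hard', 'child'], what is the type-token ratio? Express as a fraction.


Tokens: 9
Unique types: ('always', 'book', 'child', 'hard', 'quietly') = 5
TTR = 5/9
Already in lowest terms.

5/9


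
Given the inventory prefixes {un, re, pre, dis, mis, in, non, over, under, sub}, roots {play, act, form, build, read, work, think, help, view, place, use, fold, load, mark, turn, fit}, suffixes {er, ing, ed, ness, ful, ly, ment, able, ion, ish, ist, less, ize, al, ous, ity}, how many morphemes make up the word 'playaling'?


Segmenting 'playaling' against the inventory:
  'play' -> root (morpheme 1)
  'al' -> suffix (morpheme 2)
  'ing' -> suffix (morpheme 3)
Total morphemes: 3

3


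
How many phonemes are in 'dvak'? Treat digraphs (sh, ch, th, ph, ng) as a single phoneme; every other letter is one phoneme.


Parsing 'dvak' greedily, digraphs first:
  'd' -> consonant phoneme (phonemes so far: 1)
  'v' -> consonant phoneme (phonemes so far: 2)
  'a' -> vowel phoneme (phonemes so far: 3)
  'k' -> consonant phoneme (phonemes so far: 4)
Total phonemes: 4

4


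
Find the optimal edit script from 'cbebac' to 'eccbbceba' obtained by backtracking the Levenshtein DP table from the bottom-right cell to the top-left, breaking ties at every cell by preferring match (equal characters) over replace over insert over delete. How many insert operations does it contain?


Edit distance = 5. Backtracking from cell (6, 9) with preference match > replace > insert > delete,
then listing the resulting alignment 'cbebac' -> 'eccbbceba' left to right:
  Step 1: insert 'e' [insertion #1]
  Step 2: insert 'c' [insertion #2]
  Step 3: keep 'c'
  Step 4: insert 'b' [insertion #3]
  Step 5: keep 'b'
  Step 6: insert 'c' [insertion #4]
  Step 7: keep 'e'
  Step 8: keep 'b'
  Step 9: keep 'a'
  Step 10: delete 'c'
Total insertions: 4

4


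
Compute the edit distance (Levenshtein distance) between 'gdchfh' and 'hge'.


Building DP table for s1='gdchfh' (len 6) and s2='hge' (len 3):
       h  g  e
    0  1  2  3
  g 1  1  1  2
  d 2  2  2  2
  c 3  3  3  3
  h 4  3  4  4
  f 5  4  4  5
  h 6  5  5  5
Edit distance = dp[6][3] = 5

5


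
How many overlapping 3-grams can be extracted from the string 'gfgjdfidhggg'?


String 'gfgjdfidhggg' has length L = 12.
Number of overlapping n-grams = L - n + 1
Substituting: 12 - 3 + 1 = 10

10


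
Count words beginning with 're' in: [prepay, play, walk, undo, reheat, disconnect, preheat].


Checking each word for prefix 're':
  'prepay' -> no (count: 0)
  'play' -> no (count: 0)
  'walk' -> no (count: 0)
  'undo' -> no (count: 0)
  'reheat' -> YES, starts with 're' (count: 1)
  'disconnect' -> no (count: 1)
  'preheat' -> no (count: 1)
Total with prefix 're': 1

1


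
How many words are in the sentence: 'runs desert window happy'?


Counting words by splitting on spaces:
  Word 1: 'runs'
  Word 2: 'desert'
  Word 3: 'window'
  Word 4: 'happy'
Total words: 4

4


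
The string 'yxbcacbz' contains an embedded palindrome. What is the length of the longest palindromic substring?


Scanning 'yxbcacbz' for palindromic substrings.
Substring at positions 2-6: 'bcacb'.
Check: reverse('bcacb') = 'bcacb' -> palindrome confirmed.
Neighbouring characters ('x' / 'z') break symmetry, so it cannot extend further.
No longer palindromic substring exists; longest length = 5

5


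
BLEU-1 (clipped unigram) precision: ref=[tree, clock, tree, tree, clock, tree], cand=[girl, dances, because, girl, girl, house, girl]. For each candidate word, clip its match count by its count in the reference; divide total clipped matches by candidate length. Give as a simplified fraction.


Reference word counts: {'clock': 2, 'tree': 4}
Checking each candidate word (with clipping):
  'girl' -> not in reference -> no match (matches: 0)
  'dances' -> not in reference -> no match (matches: 0)
  'because' -> not in reference -> no match (matches: 0)
  'girl' -> not in reference -> no match (matches: 0)
  'girl' -> not in reference -> no match (matches: 0)
  'house' -> not in reference -> no match (matches: 0)
  'girl' -> not in reference -> no match (matches: 0)
Clipped matches: 0, Candidate length: 7
Precision = 0/7 = 0

0


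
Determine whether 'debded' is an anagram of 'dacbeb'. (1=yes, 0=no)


Sort characters of 'debded': 'bdddee'
Sort characters of 'dacbeb': 'abbcde'
Sorted forms differ -> they are NOT anagrams
Result: 0

0


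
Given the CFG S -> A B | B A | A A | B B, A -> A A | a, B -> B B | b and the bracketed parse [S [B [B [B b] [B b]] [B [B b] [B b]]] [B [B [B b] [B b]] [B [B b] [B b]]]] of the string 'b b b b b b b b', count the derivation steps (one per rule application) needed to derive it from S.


Every bracketed nonterminal node [X ...] in the tree is produced by exactly one rule application.
Reading the tree off as a leftmost derivation:
  Step 1: S  =>  B B   (applied S -> B B)
  Step 2: B B  =>  B B B   (applied B -> B B)
  Step 3: B B B  =>  B B B B   (applied B -> B B)
  Step 4: B B B B  =>  b B B B   (applied B -> b)
  Step 5: b B B B  =>  b b B B   (applied B -> b)
  Step 6: b b B B  =>  b b B B B   (applied B -> B B)
  Step 7: b b B B B  =>  b b b B B   (applied B -> b)
  Step 8: b b b B B  =>  b b b b B   (applied B -> b)
  Step 9: b b b b B  =>  b b b b B B   (applied B -> B B)
  Step 10: b b b b B B  =>  b b b b B B B   (applied B -> B B)
  Step 11: b b b b B B B  =>  b b b b b B B   (applied B -> b)
  Step 12: b b b b b B B  =>  b b b b b b B   (applied B -> b)
  Step 13: b b b b b b B  =>  b b b b b b B B   (applied B -> B B)
  Step 14: b b b b b b B B  =>  b b b b b b b B   (applied B -> b)
  Step 15: b b b b b b b B  =>  b b b b b b b b   (applied B -> b)
Final yield: b b b b b b b b
Total rewrite steps: 15

15


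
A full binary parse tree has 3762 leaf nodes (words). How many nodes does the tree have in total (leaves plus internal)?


Leaf nodes (terminals): 3762
Internal nodes = n - 1 = 3762 - 1 = 3761
Total = leaves + internal = 3762 + 3761 = 7523

7523


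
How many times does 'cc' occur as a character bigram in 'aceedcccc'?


Scanning 'aceedcccc' for bigram 'cc':
  Position 0: 'ac' -> no
  Position 1: 'ce' -> no
  Position 2: 'ee' -> no
  Position 3: 'ed' -> no
  Position 4: 'dc' -> no
  Position 5: 'cc' -> MATCH
  Position 6: 'cc' -> MATCH
  Position 7: 'cc' -> MATCH
Total matches: 3

3


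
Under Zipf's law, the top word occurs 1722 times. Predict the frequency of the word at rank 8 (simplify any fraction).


Zipf's law: freq(rank) = f1 / rank
f1 = 1722, rank = 8
freq = 1722 / 8
GCD(1722, 8) = 2
Simplified: 861/4

861/4


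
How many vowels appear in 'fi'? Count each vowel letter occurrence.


Scanning each character of 'fi':
  Position 1: 'f' -> consonant (running count: 0)
  Position 2: 'i' -> vowel (running count: 1)
Total vowels: 1

1


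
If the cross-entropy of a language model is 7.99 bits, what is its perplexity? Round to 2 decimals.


Perplexity formula: PP = 2^H
H = 7.99
PP = 2^7.99
Decompose: 2^7.99 = 2^7 * 2^0.99
2^7 = 128, 2^0.99 ~ 1.9861850
PP ~ 128 * 1.9861850 = 254.2316800
Rounded to 2 decimals: 254.23

254.23


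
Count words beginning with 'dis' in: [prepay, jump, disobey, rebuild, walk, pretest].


Checking each word for prefix 'dis':
  'prepay' -> no (count: 0)
  'jump' -> no (count: 0)
  'disobey' -> YES, starts with 'dis' (count: 1)
  'rebuild' -> no (count: 1)
  'walk' -> no (count: 1)
  'pretest' -> no (count: 1)
Total with prefix 'dis': 1

1


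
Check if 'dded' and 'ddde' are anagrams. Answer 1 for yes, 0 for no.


Sort characters of 'dded': 'ddde'
Sort characters of 'ddde': 'ddde'
Sorted forms match -> they ARE anagrams
Result: 1

1


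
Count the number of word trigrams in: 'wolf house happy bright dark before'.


Word trigrams from [6] words:
  Trigram 1: (wolf house happy)
  Trigram 2: (house happy bright)
  Trigram 3: (happy bright dark)
  Trigram 4: (bright dark before)
Total word trigrams: 6 - 2 = 4

4


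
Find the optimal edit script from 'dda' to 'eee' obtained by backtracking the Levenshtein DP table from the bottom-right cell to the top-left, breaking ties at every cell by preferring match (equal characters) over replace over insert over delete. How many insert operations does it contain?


Edit distance = 3. Backtracking from cell (3, 3) with preference match > replace > insert > delete,
then listing the resulting alignment 'dda' -> 'eee' left to right:
  Step 1: replace d->e
  Step 2: replace d->e
  Step 3: replace a->e
Total insertions: 0

0


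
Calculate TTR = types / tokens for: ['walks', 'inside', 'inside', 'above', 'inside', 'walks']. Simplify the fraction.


Tokens: 6
Unique types: ('above', 'inside', 'walks') = 3
TTR = 3/6
Simplify: divide both by 3 -> 1/2
TTR = 1/2

1/2


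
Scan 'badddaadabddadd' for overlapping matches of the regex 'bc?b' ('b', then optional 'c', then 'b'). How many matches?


Pattern: bc?b means 'b', then optional 'c', then 'b'.
Scanning 'badddaadabddadd' position-by-position:
  Pos 0: window 'bad' -> no
  Pos 1: window 'add' -> no
  Pos 2: window 'ddd' -> no
  Pos 3: window 'dda' -> no
  Pos 4: window 'daa' -> no
  Pos 5: window 'aad' -> no
  Pos 6: window 'ada' -> no
  Pos 7: window 'dab' -> no
  Pos 8: window 'abd' -> no
  Pos 9: window 'bdd' -> no
  Pos 10: window 'dda' -> no
  Pos 11: window 'dad' -> no
  Pos 12: window 'add' -> no
  Pos 13: window 'dd' -> no
  Pos 14: window 'd' -> no
Total matches: 0

0


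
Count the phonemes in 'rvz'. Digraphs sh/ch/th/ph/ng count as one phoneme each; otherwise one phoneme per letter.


Parsing 'rvz' greedily, digraphs first:
  'r' -> consonant phoneme (phonemes so far: 1)
  'v' -> consonant phoneme (phonemes so far: 2)
  'z' -> consonant phoneme (phonemes so far: 3)
Total phonemes: 3

3


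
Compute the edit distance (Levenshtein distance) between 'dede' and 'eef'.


Building DP table for s1='dede' (len 4) and s2='eef' (len 3):
       e  e  f
    0  1  2  3
  d 1  1  2  3
  e 2  1  1  2
  d 3  2  2  2
  e 4  3  2  3
Edit distance = dp[4][3] = 3

3


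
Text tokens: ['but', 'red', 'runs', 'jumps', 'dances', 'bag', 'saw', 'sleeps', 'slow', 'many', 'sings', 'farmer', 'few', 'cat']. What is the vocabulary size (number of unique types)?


Listing all tokens and tracking unique types:
  Token 1: 'but' -> NEW (unique so far: 1)
  Token 2: 'red' -> NEW (unique so far: 2)
  Token 3: 'runs' -> NEW (unique so far: 3)
  Token 4: 'jumps' -> NEW (unique so far: 4)
  Token 5: 'dances' -> NEW (unique so far: 5)
  Token 6: 'bag' -> NEW (unique so far: 6)
  Token 7: 'saw' -> NEW (unique so far: 7)
  Token 8: 'sleeps' -> NEW (unique so far: 8)
  Token 9: 'slow' -> NEW (unique so far: 9)
  Token 10: 'many' -> NEW (unique so far: 10)
  Token 11: 'sings' -> NEW (unique so far: 11)
  Token 12: 'farmer' -> NEW (unique so far: 12)
  Token 13: 'few' -> NEW (unique so far: 13)
  Token 14: 'cat' -> NEW (unique so far: 14)
Unique types: ('bag', 'but', 'cat', 'dances', 'farmer', 'few', 'jumps', 'many', 'red', 'runs', 'saw', 'sings', 'sleeps', 'slow')
Vocabulary size: 14

14


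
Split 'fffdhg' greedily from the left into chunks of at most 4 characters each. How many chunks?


'fffdhg' has 6 characters.
Chunking with max size 4:
  Chunk 1: 'fffd' (positions 0-3)
  Chunk 2: 'hg' (positions 4-5)
Total chunks: ceil(6 / 4) = 2

2


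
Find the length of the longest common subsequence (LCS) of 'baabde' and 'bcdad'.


DP table for LCS of 'baabde' and 'bcdad':
       b  c  d  a  d
    0  0  0  0  0  0
  b 0  1  1  1  1  1
  a 0  1  1  1  2  2
  a 0  1  1  1  2  2
  b 0  1  1  1  2  2
  d 0  1  1  2  2  3
  e 0  1  1  2  2  3
LCS: 'bad'
LCS length = 3

3


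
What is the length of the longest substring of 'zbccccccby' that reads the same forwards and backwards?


Scanning 'zbccccccby' for palindromic substrings.
Substring at positions 1-8: 'bccccccb'.
Check: reverse('bccccccb') = 'bccccccb' -> palindrome confirmed.
Neighbouring characters ('z' / 'y') break symmetry, so it cannot extend further.
No longer palindromic substring exists; longest length = 8

8


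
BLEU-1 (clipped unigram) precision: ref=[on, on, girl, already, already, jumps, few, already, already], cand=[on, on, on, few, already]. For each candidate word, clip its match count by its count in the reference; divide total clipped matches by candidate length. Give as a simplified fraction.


Reference word counts: {'already': 4, 'few': 1, 'girl': 1, 'jumps': 1, 'on': 2}
Checking each candidate word (with clipping):
  'on' -> in reference (ref count 2, used 1/2) -> match (matches: 1)
  'on' -> in reference (ref count 2, used 2/2) -> match (matches: 2)
  'on' -> ref count 2 already used up (2/2) -> clipped, no match (matches: 2)
  'few' -> in reference (ref count 1, used 1/1) -> match (matches: 3)
  'already' -> in reference (ref count 4, used 1/4) -> match (matches: 4)
Clipped matches: 4, Candidate length: 5
Precision = 4/5

4/5


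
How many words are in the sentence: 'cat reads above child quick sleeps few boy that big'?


Counting words by splitting on spaces:
  Word 1: 'cat'
  Word 2: 'reads'
  Word 3: 'above'
  Word 4: 'child'
  Word 5: 'quick'
  Word 6: 'sleeps'
  Word 7: 'few'
  Word 8: 'boy'
  Word 9: 'that'
  Word 10: 'big'
Total words: 10

10


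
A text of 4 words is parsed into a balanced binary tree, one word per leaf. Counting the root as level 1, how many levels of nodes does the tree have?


In a balanced binary tree with n leaves the deepest leaf is ceil(log2(n)) edges below the root,
so counting node levels inclusive of root and leaves gives ceil(log2(n)) + 1 levels.
log2(4) = 2.0000
ceil(2.0000) = 2
levels = 2 + 1 = 3

3


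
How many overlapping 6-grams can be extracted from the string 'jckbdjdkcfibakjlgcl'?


String 'jckbdjdkcfibakjlgcl' has length L = 19.
Number of overlapping n-grams = L - n + 1
Substituting: 19 - 6 + 1 = 14

14


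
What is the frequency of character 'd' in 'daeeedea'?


Scanning 'daeeedea' for 'd':
  Position 0: 'd' -> MATCH (count: 1)
  Position 5: 'd' -> MATCH (count: 2)
Total occurrences of 'd': 2

2


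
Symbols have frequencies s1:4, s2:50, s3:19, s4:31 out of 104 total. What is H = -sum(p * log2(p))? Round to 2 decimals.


Computing entropy H = -sum(p_i * log2(p_i)):
  s1: p = 4/104 = 0.0385, -p*log2(p) = 0.1808
  s2: p = 50/104 = 0.4808, -p*log2(p) = 0.5080
  s3: p = 19/104 = 0.1827, -p*log2(p) = 0.4481
  s4: p = 31/104 = 0.2981, -p*log2(p) = 0.5205
H = sum of terms = 1.6574
Rounded to 2 decimals: 1.66

1.66


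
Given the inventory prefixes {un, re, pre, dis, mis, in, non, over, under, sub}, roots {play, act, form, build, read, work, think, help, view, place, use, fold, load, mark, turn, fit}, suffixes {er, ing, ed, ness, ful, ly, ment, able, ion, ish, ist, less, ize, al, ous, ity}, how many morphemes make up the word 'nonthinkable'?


Segmenting 'nonthinkable' against the inventory:
  'non' -> prefix (morpheme 1)
  'think' -> root (morpheme 2)
  'able' -> suffix (morpheme 3)
Total morphemes: 3

3


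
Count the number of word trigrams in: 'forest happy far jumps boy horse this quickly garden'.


Word trigrams from [9] words:
  Trigram 1: (forest happy far)
  Trigram 2: (happy far jumps)
  Trigram 3: (far jumps boy)
  Trigram 4: (jumps boy horse)
  Trigram 5: (boy horse this)
  Trigram 6: (horse this quickly)
  Trigram 7: (this quickly garden)
Total word trigrams: 9 - 2 = 7

7


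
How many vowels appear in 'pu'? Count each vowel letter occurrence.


Scanning each character of 'pu':
  Position 1: 'p' -> consonant (running count: 0)
  Position 2: 'u' -> vowel (running count: 1)
Total vowels: 1

1


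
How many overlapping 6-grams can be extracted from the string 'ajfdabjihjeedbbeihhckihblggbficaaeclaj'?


String 'ajfdabjihjeedbbeihhckihblggbficaaeclaj' has length L = 38.
Number of overlapping n-grams = L - n + 1
Substituting: 38 - 6 + 1 = 33

33


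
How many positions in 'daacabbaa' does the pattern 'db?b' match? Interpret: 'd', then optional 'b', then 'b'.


Pattern: db?b means 'd', then optional 'b', then 'b'.
Scanning 'daacabbaa' position-by-position:
  Pos 0: window 'daa' -> no
  Pos 1: window 'aac' -> no
  Pos 2: window 'aca' -> no
  Pos 3: window 'cab' -> no
  Pos 4: window 'abb' -> no
  Pos 5: window 'bba' -> no
  Pos 6: window 'baa' -> no
  Pos 7: window 'aa' -> no
  Pos 8: window 'a' -> no
Total matches: 0

0


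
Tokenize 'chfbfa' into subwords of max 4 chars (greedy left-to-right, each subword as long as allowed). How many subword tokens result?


'chfbfa' has 6 characters.
Chunking with max size 4:
  Chunk 1: 'chfb' (positions 0-3)
  Chunk 2: 'fa' (positions 4-5)
Total chunks: ceil(6 / 4) = 2

2


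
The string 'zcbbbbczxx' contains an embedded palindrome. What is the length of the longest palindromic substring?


Scanning 'zcbbbbczxx' for palindromic substrings.
Substring at positions 0-7: 'zcbbbbcz'.
Check: reverse('zcbbbbcz') = 'zcbbbbcz' -> palindrome confirmed.
Neighbouring characters ('-' / 'x') break symmetry, so it cannot extend further.
No longer palindromic substring exists; longest length = 8

8


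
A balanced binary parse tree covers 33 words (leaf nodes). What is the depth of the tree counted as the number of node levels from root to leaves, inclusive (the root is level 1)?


In a balanced binary tree with n leaves the deepest leaf is ceil(log2(n)) edges below the root,
so counting node levels inclusive of root and leaves gives ceil(log2(n)) + 1 levels.
log2(33) = 5.0444
ceil(5.0444) = 6
levels = 6 + 1 = 7

7


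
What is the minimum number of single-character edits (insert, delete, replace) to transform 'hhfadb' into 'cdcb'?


Building DP table for s1='hhfadb' (len 6) and s2='cdcb' (len 4):
       c  d  c  b
    0  1  2  3  4
  h 1  1  2  3  4
  h 2  2  2  3  4
  f 3  3  3  3  4
  a 4  4  4  4  4
  d 5  5  4  5  5
  b 6  6  5  5  5
Edit distance = dp[6][4] = 5

5


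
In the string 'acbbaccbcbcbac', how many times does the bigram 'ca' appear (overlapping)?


Scanning 'acbbaccbcbcbac' for bigram 'ca':
  Position 0: 'ac' -> no
  Position 1: 'cb' -> no
  Position 2: 'bb' -> no
  Position 3: 'ba' -> no
  Position 4: 'ac' -> no
  Position 5: 'cc' -> no
  Position 6: 'cb' -> no
  Position 7: 'bc' -> no
  Position 8: 'cb' -> no
  Position 9: 'bc' -> no
  Position 10: 'cb' -> no
  Position 11: 'ba' -> no
  Position 12: 'ac' -> no
Total matches: 0

0


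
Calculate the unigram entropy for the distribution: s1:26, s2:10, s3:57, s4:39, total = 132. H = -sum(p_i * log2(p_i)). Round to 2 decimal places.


Computing entropy H = -sum(p_i * log2(p_i)):
  s1: p = 26/132 = 0.1970, -p*log2(p) = 0.4617
  s2: p = 10/132 = 0.0758, -p*log2(p) = 0.2820
  s3: p = 57/132 = 0.4318, -p*log2(p) = 0.5231
  s4: p = 39/132 = 0.2955, -p*log2(p) = 0.5197
H = sum of terms = 1.7865
Rounded to 2 decimals: 1.79

1.79


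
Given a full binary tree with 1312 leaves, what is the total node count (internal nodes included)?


Leaf nodes (terminals): 1312
Internal nodes = n - 1 = 1312 - 1 = 1311
Total = leaves + internal = 1312 + 1311 = 2623

2623


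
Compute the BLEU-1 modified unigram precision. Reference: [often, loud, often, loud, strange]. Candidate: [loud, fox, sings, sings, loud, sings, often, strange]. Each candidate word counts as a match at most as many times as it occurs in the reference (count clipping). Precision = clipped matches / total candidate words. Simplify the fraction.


Reference word counts: {'loud': 2, 'often': 2, 'strange': 1}
Checking each candidate word (with clipping):
  'loud' -> in reference (ref count 2, used 1/2) -> match (matches: 1)
  'fox' -> not in reference -> no match (matches: 1)
  'sings' -> not in reference -> no match (matches: 1)
  'sings' -> not in reference -> no match (matches: 1)
  'loud' -> in reference (ref count 2, used 2/2) -> match (matches: 2)
  'sings' -> not in reference -> no match (matches: 2)
  'often' -> in reference (ref count 2, used 1/2) -> match (matches: 3)
  'strange' -> in reference (ref count 1, used 1/1) -> match (matches: 4)
Clipped matches: 4, Candidate length: 8
Precision = 4/8 = 1/2

1/2


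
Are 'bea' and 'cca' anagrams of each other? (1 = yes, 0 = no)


Sort characters of 'bea': 'abe'
Sort characters of 'cca': 'acc'
Sorted forms differ -> they are NOT anagrams
Result: 0

0


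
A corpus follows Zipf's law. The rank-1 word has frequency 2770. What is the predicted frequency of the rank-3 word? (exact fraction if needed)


Zipf's law: freq(rank) = f1 / rank
f1 = 2770, rank = 3
freq = 2770 / 3
GCD(2770, 3) = 1
Simplified: 2770/3

2770/3


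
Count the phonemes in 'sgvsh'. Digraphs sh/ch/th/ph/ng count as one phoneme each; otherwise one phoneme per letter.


Parsing 'sgvsh' greedily, digraphs first:
  's' -> consonant phoneme (phonemes so far: 1)
  'g' -> consonant phoneme (phonemes so far: 2)
  'v' -> consonant phoneme (phonemes so far: 3)
  'sh' -> digraph (1 consonant phoneme) (phonemes so far: 4)
Total phonemes: 4

4


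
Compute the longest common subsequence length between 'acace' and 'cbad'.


DP table for LCS of 'acace' and 'cbad':
       c  b  a  d
    0  0  0  0  0
  a 0  0  0  1  1
  c 0  1  1  1  1
  a 0  1  1  2  2
  c 0  1  1  2  2
  e 0  1  1  2  2
LCS: 'ca'
LCS length = 2

2


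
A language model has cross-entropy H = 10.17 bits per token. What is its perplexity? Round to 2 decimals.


Perplexity formula: PP = 2^H
H = 10.17
PP = 2^10.17
Decompose: 2^10.17 = 2^10 * 2^0.17
2^10 = 1024, 2^0.17 ~ 1.1250585
PP ~ 1024 * 1.1250585 = 1152.0599040
Rounded to 2 decimals: 1152.06

1152.06


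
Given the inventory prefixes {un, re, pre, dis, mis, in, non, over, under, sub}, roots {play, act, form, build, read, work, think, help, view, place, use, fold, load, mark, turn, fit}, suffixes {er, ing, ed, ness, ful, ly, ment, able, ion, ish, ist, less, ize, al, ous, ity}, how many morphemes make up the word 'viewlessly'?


Segmenting 'viewlessly' against the inventory:
  'view' -> root (morpheme 1)
  'less' -> suffix (morpheme 2)
  'ly' -> suffix (morpheme 3)
Total morphemes: 3

3


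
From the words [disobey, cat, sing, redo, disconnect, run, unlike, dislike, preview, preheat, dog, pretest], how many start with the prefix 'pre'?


Checking each word for prefix 'pre':
  'disobey' -> no (count: 0)
  'cat' -> no (count: 0)
  'sing' -> no (count: 0)
  'redo' -> no (count: 0)
  'disconnect' -> no (count: 0)
  'run' -> no (count: 0)
  'unlike' -> no (count: 0)
  'dislike' -> no (count: 0)
  'preview' -> YES, starts with 'pre' (count: 1)
  'preheat' -> YES, starts with 'pre' (count: 2)
  'dog' -> no (count: 2)
  'pretest' -> YES, starts with 'pre' (count: 3)
Total with prefix 'pre': 3

3


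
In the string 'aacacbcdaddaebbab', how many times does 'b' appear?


Scanning 'aacacbcdaddaebbab' for 'b':
  Position 5: 'b' -> MATCH (count: 1)
  Position 13: 'b' -> MATCH (count: 2)
  Position 14: 'b' -> MATCH (count: 3)
  Position 16: 'b' -> MATCH (count: 4)
Total occurrences of 'b': 4

4


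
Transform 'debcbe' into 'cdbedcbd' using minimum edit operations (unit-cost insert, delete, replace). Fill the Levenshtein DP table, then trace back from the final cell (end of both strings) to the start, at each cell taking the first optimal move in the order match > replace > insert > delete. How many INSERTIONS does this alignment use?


Edit distance = 4. Backtracking from cell (6, 8) with preference match > replace > insert > delete,
then listing the resulting alignment 'debcbe' -> 'cdbedcbd' left to right:
  Step 1: insert 'c' [insertion #1]
  Step 2: keep 'd'
  Step 3: insert 'b' [insertion #2]
  Step 4: keep 'e'
  Step 5: replace b->d
  Step 6: keep 'c'
  Step 7: keep 'b'
  Step 8: replace e->d
Total insertions: 2

2


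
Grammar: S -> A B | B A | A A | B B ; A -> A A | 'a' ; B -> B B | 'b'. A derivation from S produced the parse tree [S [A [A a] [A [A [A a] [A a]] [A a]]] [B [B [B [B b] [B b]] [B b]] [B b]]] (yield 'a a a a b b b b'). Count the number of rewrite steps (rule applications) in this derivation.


Every bracketed nonterminal node [X ...] in the tree is produced by exactly one rule application.
Reading the tree off as a leftmost derivation:
  Step 1: S  =>  A B   (applied S -> A B)
  Step 2: A B  =>  A A B   (applied A -> A A)
  Step 3: A A B  =>  a A B   (applied A -> a)
  Step 4: a A B  =>  a A A B   (applied A -> A A)
  Step 5: a A A B  =>  a A A A B   (applied A -> A A)
  Step 6: a A A A B  =>  a a A A B   (applied A -> a)
  Step 7: a a A A B  =>  a a a A B   (applied A -> a)
  Step 8: a a a A B  =>  a a a a B   (applied A -> a)
  Step 9: a a a a B  =>  a a a a B B   (applied B -> B B)
  Step 10: a a a a B B  =>  a a a a B B B   (applied B -> B B)
  Step 11: a a a a B B B  =>  a a a a B B B B   (applied B -> B B)
  Step 12: a a a a B B B B  =>  a a a a b B B B   (applied B -> b)
  Step 13: a a a a b B B B  =>  a a a a b b B B   (applied B -> b)
  Step 14: a a a a b b B B  =>  a a a a b b b B   (applied B -> b)
  Step 15: a a a a b b b B  =>  a a a a b b b b   (applied B -> b)
Final yield: a a a a b b b b
Total rewrite steps: 15

15


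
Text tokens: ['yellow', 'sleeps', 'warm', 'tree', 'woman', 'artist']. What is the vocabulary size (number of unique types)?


Listing all tokens and tracking unique types:
  Token 1: 'yellow' -> NEW (unique so far: 1)
  Token 2: 'sleeps' -> NEW (unique so far: 2)
  Token 3: 'warm' -> NEW (unique so far: 3)
  Token 4: 'tree' -> NEW (unique so far: 4)
  Token 5: 'woman' -> NEW (unique so far: 5)
  Token 6: 'artist' -> NEW (unique so far: 6)
Unique types: ('artist', 'sleeps', 'tree', 'warm', 'woman', 'yellow')
Vocabulary size: 6

6


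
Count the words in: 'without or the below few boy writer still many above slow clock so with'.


Counting words by splitting on spaces:
  Word 1: 'without'
  Word 2: 'or'
  Word 3: 'the'
  Word 4: 'below'
  Word 5: 'few'
  Word 6: 'boy'
  Word 7: 'writer'
  Word 8: 'still'
  Word 9: 'many'
  Word 10: 'above'
  Word 11: 'slow'
  Word 12: 'clock'
  Word 13: 'so'
  Word 14: 'with'
Total words: 14

14


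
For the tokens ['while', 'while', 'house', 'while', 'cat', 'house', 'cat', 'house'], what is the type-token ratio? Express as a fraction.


Tokens: 8
Unique types: ('cat', 'house', 'while') = 3
TTR = 3/8
Already in lowest terms.

3/8


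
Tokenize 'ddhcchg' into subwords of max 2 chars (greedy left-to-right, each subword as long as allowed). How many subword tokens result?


'ddhcchg' has 7 characters.
Chunking with max size 2:
  Chunk 1: 'dd' (positions 0-1)
  Chunk 2: 'hc' (positions 2-3)
  Chunk 3: 'ch' (positions 4-5)
  Chunk 4: 'g' (positions 6-6)
Total chunks: ceil(7 / 2) = 4

4


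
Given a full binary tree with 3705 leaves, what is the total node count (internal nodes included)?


Leaf nodes (terminals): 3705
Internal nodes = n - 1 = 3705 - 1 = 3704
Total = leaves + internal = 3705 + 3704 = 7409

7409


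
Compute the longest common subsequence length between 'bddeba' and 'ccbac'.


DP table for LCS of 'bddeba' and 'ccbac':
       c  c  b  a  c
    0  0  0  0  0  0
  b 0  0  0  1  1  1
  d 0  0  0  1  1  1
  d 0  0  0  1  1  1
  e 0  0  0  1  1  1
  b 0  0  0  1  1  1
  a 0  0  0  1  2  2
LCS: 'ba'
LCS length = 2

2


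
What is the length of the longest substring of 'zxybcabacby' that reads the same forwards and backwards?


Scanning 'zxybcabacby' for palindromic substrings.
Substring at positions 2-10: 'ybcabacby'.
Check: reverse('ybcabacby') = 'ybcabacby' -> palindrome confirmed.
Neighbouring characters ('x' / '-') break symmetry, so it cannot extend further.
No longer palindromic substring exists; longest length = 9

9


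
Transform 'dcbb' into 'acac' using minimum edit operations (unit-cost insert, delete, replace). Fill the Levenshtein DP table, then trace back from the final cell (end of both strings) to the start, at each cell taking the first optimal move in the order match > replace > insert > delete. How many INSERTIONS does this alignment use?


Edit distance = 3. Backtracking from cell (4, 4) with preference match > replace > insert > delete,
then listing the resulting alignment 'dcbb' -> 'acac' left to right:
  Step 1: replace d->a
  Step 2: keep 'c'
  Step 3: replace b->a
  Step 4: replace b->c
Total insertions: 0

0


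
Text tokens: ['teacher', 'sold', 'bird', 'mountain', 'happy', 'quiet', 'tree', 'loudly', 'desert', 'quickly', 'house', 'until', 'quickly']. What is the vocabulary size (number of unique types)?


Listing all tokens and tracking unique types:
  Token 1: 'teacher' -> NEW (unique so far: 1)
  Token 2: 'sold' -> NEW (unique so far: 2)
  Token 3: 'bird' -> NEW (unique so far: 3)
  Token 4: 'mountain' -> NEW (unique so far: 4)
  Token 5: 'happy' -> NEW (unique so far: 5)
  Token 6: 'quiet' -> NEW (unique so far: 6)
  Token 7: 'tree' -> NEW (unique so far: 7)
  Token 8: 'loudly' -> NEW (unique so far: 8)
  Token 9: 'desert' -> NEW (unique so far: 9)
  Token 10: 'quickly' -> NEW (unique so far: 10)
  Token 11: 'house' -> NEW (unique so far: 11)
  Token 12: 'until' -> NEW (unique so far: 12)
  Token 13: 'quickly' -> duplicate (unique so far: 12)
Unique types: ('bird', 'desert', 'happy', 'house', 'loudly', 'mountain', 'quickly', 'quiet', 'sold', 'teacher', 'tree', 'until')
Vocabulary size: 12

12


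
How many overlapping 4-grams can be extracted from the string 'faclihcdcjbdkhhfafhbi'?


String 'faclihcdcjbdkhhfafhbi' has length L = 21.
Number of overlapping n-grams = L - n + 1
Substituting: 21 - 4 + 1 = 18

18


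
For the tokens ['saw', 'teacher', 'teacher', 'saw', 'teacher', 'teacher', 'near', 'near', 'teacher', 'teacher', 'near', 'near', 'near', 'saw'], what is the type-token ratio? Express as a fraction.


Tokens: 14
Unique types: ('near', 'saw', 'teacher') = 3
TTR = 3/14
Already in lowest terms.

3/14


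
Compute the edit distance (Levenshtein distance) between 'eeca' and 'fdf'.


Building DP table for s1='eeca' (len 4) and s2='fdf' (len 3):
       f  d  f
    0  1  2  3
  e 1  1  2  3
  e 2  2  2  3
  c 3  3  3  3
  a 4  4  4  4
Edit distance = dp[4][3] = 4

4


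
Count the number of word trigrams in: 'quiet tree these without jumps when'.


Word trigrams from [6] words:
  Trigram 1: (quiet tree these)
  Trigram 2: (tree these without)
  Trigram 3: (these without jumps)
  Trigram 4: (without jumps when)
Total word trigrams: 6 - 2 = 4

4


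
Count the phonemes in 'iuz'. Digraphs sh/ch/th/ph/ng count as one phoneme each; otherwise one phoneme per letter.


Parsing 'iuz' greedily, digraphs first:
  'i' -> vowel phoneme (phonemes so far: 1)
  'u' -> vowel phoneme (phonemes so far: 2)
  'z' -> consonant phoneme (phonemes so far: 3)
Total phonemes: 3

3


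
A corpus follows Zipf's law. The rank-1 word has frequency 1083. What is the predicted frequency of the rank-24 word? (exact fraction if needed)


Zipf's law: freq(rank) = f1 / rank
f1 = 1083, rank = 24
freq = 1083 / 24
GCD(1083, 24) = 3
Simplified: 361/8

361/8


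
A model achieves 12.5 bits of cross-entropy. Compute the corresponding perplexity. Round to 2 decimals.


Perplexity formula: PP = 2^H
H = 12.5
PP = 2^12.5
Decompose: 2^12.5 = 2^12 * 2^0.5 = 2^12 * sqrt(2)
2^12 = 4096, sqrt(2) ~ 1.4142136
PP ~ 4096 * 1.4142136 = 5792.6189056
Rounded to 2 decimals: 5792.62

5792.62


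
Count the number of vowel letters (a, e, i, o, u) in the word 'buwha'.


Scanning each character of 'buwha':
  Position 1: 'b' -> consonant (running count: 0)
  Position 2: 'u' -> vowel (running count: 1)
  Position 3: 'w' -> consonant (running count: 1)
  Position 4: 'h' -> consonant (running count: 1)
  Position 5: 'a' -> vowel (running count: 2)
Total vowels: 2

2


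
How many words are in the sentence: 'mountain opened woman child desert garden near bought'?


Counting words by splitting on spaces:
  Word 1: 'mountain'
  Word 2: 'opened'
  Word 3: 'woman'
  Word 4: 'child'
  Word 5: 'desert'
  Word 6: 'garden'
  Word 7: 'near'
  Word 8: 'bought'
Total words: 8

8


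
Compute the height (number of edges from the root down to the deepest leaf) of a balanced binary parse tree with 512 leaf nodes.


In a balanced binary tree with n leaves the deepest leaf is ceil(log2(n)) edges below the root.
log2(512) = 9.0000
ceil(9.0000) = 9
height (edges) = 9

9


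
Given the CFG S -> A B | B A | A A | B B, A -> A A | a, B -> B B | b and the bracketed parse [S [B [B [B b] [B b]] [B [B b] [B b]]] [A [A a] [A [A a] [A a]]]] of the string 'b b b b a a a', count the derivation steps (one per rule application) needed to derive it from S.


Every bracketed nonterminal node [X ...] in the tree is produced by exactly one rule application.
Reading the tree off as a leftmost derivation:
  Step 1: S  =>  B A   (applied S -> B A)
  Step 2: B A  =>  B B A   (applied B -> B B)
  Step 3: B B A  =>  B B B A   (applied B -> B B)
  Step 4: B B B A  =>  b B B A   (applied B -> b)
  Step 5: b B B A  =>  b b B A   (applied B -> b)
  Step 6: b b B A  =>  b b B B A   (applied B -> B B)
  Step 7: b b B B A  =>  b b b B A   (applied B -> b)
  Step 8: b b b B A  =>  b b b b A   (applied B -> b)
  Step 9: b b b b A  =>  b b b b A A   (applied A -> A A)
  Step 10: b b b b A A  =>  b b b b a A   (applied A -> a)
  Step 11: b b b b a A  =>  b b b b a A A   (applied A -> A A)
  Step 12: b b b b a A A  =>  b b b b a a A   (applied A -> a)
  Step 13: b b b b a a A  =>  b b b b a a a   (applied A -> a)
Final yield: b b b b a a a
Total rewrite steps: 13

13


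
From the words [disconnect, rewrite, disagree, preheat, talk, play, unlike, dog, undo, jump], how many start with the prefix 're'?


Checking each word for prefix 're':
  'disconnect' -> no (count: 0)
  'rewrite' -> YES, starts with 're' (count: 1)
  'disagree' -> no (count: 1)
  'preheat' -> no (count: 1)
  'talk' -> no (count: 1)
  'play' -> no (count: 1)
  'unlike' -> no (count: 1)
  'dog' -> no (count: 1)
  'undo' -> no (count: 1)
  'jump' -> no (count: 1)
Total with prefix 're': 1

1


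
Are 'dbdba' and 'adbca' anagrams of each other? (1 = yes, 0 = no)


Sort characters of 'dbdba': 'abbdd'
Sort characters of 'adbca': 'aabcd'
Sorted forms differ -> they are NOT anagrams
Result: 0

0


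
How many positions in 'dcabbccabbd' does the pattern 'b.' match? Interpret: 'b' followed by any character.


Pattern: b. means 'b' followed by any character.
Scanning 'dcabbccabbd' position-by-position:
  Pos 0: window 'dc' -> no
  Pos 1: window 'ca' -> no
  Pos 2: window 'ab' -> no
  Pos 3: window 'bb' -> MATCH
  Pos 4: window 'bc' -> MATCH
  Pos 5: window 'cc' -> no
  Pos 6: window 'ca' -> no
  Pos 7: window 'ab' -> no
  Pos 8: window 'bb' -> MATCH
  Pos 9: window 'bd' -> MATCH
  Pos 10: window 'd' -> no
Total matches: 4

4


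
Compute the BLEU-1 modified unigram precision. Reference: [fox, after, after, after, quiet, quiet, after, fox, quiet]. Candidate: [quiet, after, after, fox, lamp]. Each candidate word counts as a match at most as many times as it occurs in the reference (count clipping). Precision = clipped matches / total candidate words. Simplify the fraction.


Reference word counts: {'after': 4, 'fox': 2, 'quiet': 3}
Checking each candidate word (with clipping):
  'quiet' -> in reference (ref count 3, used 1/3) -> match (matches: 1)
  'after' -> in reference (ref count 4, used 1/4) -> match (matches: 2)
  'after' -> in reference (ref count 4, used 2/4) -> match (matches: 3)
  'fox' -> in reference (ref count 2, used 1/2) -> match (matches: 4)
  'lamp' -> not in reference -> no match (matches: 4)
Clipped matches: 4, Candidate length: 5
Precision = 4/5

4/5


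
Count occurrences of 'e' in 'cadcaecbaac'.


Scanning 'cadcaecbaac' for 'e':
  Position 5: 'e' -> MATCH (count: 1)
Total occurrences of 'e': 1

1


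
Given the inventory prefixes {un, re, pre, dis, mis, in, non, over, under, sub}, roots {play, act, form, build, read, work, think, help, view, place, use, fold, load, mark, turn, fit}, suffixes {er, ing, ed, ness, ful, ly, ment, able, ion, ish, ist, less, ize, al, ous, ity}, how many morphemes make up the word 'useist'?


Segmenting 'useist' against the inventory:
  'use' -> root (morpheme 1)
  'ist' -> suffix (morpheme 2)
Total morphemes: 2

2
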